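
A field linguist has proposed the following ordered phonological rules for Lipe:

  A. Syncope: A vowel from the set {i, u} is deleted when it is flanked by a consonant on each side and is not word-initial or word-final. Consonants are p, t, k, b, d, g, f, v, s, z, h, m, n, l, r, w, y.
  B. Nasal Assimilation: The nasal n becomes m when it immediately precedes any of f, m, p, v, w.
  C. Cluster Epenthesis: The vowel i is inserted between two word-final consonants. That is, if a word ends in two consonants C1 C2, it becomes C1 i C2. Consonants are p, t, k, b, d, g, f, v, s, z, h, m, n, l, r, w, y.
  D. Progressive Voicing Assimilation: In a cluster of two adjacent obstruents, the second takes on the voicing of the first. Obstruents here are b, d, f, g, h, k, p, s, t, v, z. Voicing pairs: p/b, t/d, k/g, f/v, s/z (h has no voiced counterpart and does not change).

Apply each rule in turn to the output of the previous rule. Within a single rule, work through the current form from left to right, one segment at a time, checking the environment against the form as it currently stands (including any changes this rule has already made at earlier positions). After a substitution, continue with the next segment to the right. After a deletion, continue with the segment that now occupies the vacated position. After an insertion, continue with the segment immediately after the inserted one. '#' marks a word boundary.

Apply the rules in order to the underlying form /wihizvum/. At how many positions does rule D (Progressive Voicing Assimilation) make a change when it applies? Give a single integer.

A Syncope: [wihizvum] → [whzvm]
B Nasal Assimilation: no change — [whzvm]
C Cluster Epenthesis: [whzvm] → [whzvim]
D Progressive Voicing Assimilation: [whzvim] → [whsfim]
Rule D changed 2 position(s).

2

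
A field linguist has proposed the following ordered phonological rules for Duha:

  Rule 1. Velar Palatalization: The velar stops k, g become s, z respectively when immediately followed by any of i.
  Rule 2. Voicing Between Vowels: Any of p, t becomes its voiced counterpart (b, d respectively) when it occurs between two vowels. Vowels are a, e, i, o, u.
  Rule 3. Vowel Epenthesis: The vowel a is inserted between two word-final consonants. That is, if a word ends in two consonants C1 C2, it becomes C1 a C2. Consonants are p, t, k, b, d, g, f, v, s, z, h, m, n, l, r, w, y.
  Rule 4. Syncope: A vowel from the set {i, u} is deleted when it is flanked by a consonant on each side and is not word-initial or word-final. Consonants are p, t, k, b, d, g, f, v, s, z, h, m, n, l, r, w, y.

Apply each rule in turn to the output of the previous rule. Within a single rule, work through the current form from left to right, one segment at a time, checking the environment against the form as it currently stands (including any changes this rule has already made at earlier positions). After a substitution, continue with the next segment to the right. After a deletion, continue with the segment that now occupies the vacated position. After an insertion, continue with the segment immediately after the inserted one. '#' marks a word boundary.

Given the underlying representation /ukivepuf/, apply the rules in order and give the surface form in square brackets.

[usvebf]

Rule 1 Velar Palatalization: [ukivepuf] → [usivepuf]
Rule 2 Voicing Between Vowels: [usivepuf] → [usivebuf]
Rule 3 Vowel Epenthesis: no change — [usivebuf]
Rule 4 Syncope: [usivebuf] → [usvebf]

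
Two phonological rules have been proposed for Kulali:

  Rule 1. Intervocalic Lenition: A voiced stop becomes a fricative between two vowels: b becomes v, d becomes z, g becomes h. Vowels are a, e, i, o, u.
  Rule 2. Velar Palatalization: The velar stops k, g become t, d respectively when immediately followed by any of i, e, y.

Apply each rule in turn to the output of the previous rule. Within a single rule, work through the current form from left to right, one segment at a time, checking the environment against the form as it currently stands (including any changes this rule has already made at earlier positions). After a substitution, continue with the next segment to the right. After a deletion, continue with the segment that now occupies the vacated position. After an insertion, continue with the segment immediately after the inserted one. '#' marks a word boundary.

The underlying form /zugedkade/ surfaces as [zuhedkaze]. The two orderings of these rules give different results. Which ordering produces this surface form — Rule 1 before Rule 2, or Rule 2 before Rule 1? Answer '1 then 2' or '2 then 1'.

Order 1 then 2:
  1 Intervocalic Lenition: [zugedkade] → [zuhedkaze]
  2 Velar Palatalization: no change — [zuhedkaze]
  result: [zuhedkaze]
Order 2 then 1:
  2 Velar Palatalization: [zugedkade] → [zudedkade]
  1 Intervocalic Lenition: [zudedkade] → [zuzedkaze]
  result: [zuzedkaze]

1 then 2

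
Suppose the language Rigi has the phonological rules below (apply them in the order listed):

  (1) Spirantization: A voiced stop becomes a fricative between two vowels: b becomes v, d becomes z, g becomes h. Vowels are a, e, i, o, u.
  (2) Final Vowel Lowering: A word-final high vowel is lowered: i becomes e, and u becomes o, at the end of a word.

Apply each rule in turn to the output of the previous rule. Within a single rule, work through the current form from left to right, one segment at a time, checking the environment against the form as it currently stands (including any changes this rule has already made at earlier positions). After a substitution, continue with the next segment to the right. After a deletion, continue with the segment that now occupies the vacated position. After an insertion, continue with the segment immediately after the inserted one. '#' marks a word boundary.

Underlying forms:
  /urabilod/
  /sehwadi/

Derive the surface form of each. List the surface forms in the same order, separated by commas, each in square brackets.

[uravilod], [sehwaze]

/urabilod/:
  (1) Spirantization: [urabilod] → [uravilod]
  (2) Final Vowel Lowering: no change — [uravilod]
/sehwadi/:
  (1) Spirantization: [sehwadi] → [sehwazi]
  (2) Final Vowel Lowering: [sehwazi] → [sehwaze]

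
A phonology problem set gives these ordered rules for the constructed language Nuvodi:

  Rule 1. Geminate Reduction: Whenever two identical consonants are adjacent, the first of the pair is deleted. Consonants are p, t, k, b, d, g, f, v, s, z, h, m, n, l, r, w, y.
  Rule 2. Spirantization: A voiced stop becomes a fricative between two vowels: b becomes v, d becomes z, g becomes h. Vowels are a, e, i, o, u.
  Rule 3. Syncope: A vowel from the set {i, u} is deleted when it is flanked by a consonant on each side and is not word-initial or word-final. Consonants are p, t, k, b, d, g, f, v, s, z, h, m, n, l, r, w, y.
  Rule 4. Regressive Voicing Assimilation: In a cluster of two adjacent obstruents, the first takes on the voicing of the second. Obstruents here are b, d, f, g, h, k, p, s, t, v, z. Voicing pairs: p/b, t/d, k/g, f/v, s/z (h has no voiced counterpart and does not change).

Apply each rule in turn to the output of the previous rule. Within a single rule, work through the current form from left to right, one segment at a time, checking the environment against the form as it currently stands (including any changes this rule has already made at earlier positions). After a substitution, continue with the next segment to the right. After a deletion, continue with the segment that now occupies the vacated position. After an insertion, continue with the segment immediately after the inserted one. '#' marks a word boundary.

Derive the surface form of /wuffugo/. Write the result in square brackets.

Rule 1 Geminate Reduction: [wuffugo] → [wufugo]
Rule 2 Spirantization: [wufugo] → [wufuho]
Rule 3 Syncope: [wufuho] → [wfho]
Rule 4 Regressive Voicing Assimilation: no change — [wfho]

[wfho]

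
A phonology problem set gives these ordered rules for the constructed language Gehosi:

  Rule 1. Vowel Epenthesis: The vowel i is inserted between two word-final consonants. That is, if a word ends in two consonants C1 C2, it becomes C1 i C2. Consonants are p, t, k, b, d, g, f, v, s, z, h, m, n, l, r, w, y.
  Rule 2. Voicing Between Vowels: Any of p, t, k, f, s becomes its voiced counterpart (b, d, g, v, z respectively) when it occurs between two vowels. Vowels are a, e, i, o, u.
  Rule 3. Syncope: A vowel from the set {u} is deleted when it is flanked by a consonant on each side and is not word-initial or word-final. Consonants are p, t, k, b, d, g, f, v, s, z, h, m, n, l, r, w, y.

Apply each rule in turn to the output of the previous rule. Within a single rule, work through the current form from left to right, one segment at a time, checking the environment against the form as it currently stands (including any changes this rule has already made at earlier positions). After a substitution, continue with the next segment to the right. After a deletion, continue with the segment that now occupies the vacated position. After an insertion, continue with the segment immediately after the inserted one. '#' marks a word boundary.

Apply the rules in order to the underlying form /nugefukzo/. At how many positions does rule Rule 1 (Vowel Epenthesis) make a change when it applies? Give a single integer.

0

Rule 1 Vowel Epenthesis: no change — [nugefukzo]
Rule 2 Voicing Between Vowels: [nugefukzo] → [nugevukzo]
Rule 3 Syncope: [nugevukzo] → [ngevkzo]
Rule Rule 1 changed 0 position(s).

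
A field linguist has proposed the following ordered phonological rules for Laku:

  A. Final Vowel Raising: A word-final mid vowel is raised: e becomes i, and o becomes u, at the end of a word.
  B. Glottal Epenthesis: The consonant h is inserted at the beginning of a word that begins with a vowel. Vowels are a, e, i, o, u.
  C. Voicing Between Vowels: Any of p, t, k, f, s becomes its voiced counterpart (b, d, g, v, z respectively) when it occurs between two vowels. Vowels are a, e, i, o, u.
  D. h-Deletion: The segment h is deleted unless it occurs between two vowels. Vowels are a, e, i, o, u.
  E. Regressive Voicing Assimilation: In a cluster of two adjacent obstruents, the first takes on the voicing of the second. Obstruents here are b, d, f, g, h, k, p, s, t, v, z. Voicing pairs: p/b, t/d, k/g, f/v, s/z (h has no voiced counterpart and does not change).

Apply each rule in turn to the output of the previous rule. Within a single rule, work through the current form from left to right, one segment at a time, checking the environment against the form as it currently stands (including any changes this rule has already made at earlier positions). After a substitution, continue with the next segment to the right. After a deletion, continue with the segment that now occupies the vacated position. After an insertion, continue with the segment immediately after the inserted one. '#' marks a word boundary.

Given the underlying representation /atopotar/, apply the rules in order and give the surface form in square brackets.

A Final Vowel Raising: no change — [atopotar]
B Glottal Epenthesis: [atopotar] → [hatopotar]
C Voicing Between Vowels: [hatopotar] → [hadobodar]
D h-Deletion: [hadobodar] → [adobodar]
E Regressive Voicing Assimilation: no change — [adobodar]

[adobodar]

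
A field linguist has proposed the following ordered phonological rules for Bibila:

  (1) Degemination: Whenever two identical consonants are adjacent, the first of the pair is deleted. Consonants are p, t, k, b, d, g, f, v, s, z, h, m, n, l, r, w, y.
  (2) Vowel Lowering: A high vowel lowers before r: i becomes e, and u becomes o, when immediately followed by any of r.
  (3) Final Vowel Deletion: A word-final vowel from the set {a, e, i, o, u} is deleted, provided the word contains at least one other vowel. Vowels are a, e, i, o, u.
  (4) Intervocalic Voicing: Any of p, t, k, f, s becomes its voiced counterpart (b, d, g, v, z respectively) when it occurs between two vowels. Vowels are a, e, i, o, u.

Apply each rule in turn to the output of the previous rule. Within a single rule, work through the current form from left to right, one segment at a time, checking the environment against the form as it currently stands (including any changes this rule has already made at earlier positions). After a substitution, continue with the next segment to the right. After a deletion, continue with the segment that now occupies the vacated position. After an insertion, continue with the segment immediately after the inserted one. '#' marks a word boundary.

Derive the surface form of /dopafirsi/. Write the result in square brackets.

(1) Degemination: no change — [dopafirsi]
(2) Vowel Lowering: [dopafirsi] → [dopafersi]
(3) Final Vowel Deletion: [dopafersi] → [dopafers]
(4) Intervocalic Voicing: [dopafers] → [dobavers]

[dobavers]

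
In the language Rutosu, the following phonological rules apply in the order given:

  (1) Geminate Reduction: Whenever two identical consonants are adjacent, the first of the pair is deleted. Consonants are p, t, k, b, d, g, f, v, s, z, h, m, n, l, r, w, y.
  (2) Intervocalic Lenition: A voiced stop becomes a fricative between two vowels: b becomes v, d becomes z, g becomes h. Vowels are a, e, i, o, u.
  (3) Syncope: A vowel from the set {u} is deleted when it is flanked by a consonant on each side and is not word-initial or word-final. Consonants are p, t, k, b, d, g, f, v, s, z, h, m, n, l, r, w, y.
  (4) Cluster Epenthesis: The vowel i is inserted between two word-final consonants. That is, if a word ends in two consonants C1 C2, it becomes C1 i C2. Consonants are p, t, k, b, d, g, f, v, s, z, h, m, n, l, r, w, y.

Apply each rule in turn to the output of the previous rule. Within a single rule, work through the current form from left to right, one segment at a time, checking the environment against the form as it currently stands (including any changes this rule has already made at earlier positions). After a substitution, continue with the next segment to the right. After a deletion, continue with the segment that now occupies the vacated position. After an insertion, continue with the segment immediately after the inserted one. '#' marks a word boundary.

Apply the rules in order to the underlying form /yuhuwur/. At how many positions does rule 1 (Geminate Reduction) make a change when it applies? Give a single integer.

(1) Geminate Reduction: no change — [yuhuwur]
(2) Intervocalic Lenition: no change — [yuhuwur]
(3) Syncope: [yuhuwur] → [yhwr]
(4) Cluster Epenthesis: [yhwr] → [yhwir]
Rule 1 changed 0 position(s).

0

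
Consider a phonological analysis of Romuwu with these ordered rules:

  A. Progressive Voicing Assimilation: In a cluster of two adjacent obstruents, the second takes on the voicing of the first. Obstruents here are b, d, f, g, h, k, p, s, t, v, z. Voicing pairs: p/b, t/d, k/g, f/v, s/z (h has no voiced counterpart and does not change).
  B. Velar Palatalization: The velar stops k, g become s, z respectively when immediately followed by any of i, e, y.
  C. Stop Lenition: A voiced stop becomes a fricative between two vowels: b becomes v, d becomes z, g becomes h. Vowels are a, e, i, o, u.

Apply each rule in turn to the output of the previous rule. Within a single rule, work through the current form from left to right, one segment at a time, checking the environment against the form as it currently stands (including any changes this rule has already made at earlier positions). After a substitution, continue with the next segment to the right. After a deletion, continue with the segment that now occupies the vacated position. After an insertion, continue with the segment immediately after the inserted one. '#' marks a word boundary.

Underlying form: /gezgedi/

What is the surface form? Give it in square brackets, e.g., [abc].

[zezzezi]

A Progressive Voicing Assimilation: no change — [gezgedi]
B Velar Palatalization: [gezgedi] → [zezzedi]
C Stop Lenition: [zezzedi] → [zezzezi]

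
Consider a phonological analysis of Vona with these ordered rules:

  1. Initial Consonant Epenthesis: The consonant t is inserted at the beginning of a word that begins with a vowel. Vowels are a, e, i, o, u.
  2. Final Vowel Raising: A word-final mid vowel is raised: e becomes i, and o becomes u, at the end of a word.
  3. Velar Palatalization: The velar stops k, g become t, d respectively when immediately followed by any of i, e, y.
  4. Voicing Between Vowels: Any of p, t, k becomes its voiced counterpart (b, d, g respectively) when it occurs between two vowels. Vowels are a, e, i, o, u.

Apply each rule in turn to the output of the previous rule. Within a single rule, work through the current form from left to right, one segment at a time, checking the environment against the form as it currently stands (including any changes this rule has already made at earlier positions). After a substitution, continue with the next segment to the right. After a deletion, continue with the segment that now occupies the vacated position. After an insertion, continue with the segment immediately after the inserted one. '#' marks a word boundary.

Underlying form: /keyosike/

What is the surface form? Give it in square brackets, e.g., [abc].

1 Initial Consonant Epenthesis: no change — [keyosike]
2 Final Vowel Raising: [keyosike] → [keyosiki]
3 Velar Palatalization: [keyosiki] → [teyositi]
4 Voicing Between Vowels: [teyositi] → [teyosidi]

[teyosidi]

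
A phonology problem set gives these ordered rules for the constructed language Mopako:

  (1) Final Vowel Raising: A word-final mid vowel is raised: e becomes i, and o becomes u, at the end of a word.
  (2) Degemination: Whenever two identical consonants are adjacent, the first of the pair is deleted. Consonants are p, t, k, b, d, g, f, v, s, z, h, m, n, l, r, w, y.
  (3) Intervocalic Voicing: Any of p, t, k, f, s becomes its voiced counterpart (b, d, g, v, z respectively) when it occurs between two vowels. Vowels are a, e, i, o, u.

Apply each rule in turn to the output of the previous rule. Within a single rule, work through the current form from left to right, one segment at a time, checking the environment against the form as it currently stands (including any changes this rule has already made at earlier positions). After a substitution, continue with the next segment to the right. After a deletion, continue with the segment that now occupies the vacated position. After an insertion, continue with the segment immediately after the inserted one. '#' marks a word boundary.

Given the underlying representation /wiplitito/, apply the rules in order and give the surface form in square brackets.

[wiplididu]

(1) Final Vowel Raising: [wiplitito] → [wiplititu]
(2) Degemination: no change — [wiplititu]
(3) Intervocalic Voicing: [wiplititu] → [wiplididu]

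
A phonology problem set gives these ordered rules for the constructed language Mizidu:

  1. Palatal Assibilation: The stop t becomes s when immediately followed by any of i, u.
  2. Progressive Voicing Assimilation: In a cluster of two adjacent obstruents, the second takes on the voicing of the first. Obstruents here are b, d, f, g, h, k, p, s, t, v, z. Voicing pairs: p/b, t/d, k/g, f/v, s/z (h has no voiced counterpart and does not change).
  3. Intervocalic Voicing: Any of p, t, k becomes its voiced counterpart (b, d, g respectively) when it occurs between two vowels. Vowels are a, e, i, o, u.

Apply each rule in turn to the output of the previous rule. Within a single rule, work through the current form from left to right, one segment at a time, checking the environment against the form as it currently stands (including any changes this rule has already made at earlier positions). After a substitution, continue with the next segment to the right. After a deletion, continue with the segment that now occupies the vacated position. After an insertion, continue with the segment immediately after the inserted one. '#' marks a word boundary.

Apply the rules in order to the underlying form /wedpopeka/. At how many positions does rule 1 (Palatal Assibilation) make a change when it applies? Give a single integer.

1 Palatal Assibilation: no change — [wedpopeka]
2 Progressive Voicing Assimilation: [wedpopeka] → [wedbopeka]
3 Intervocalic Voicing: [wedbopeka] → [wedbobega]
Rule 1 changed 0 position(s).

0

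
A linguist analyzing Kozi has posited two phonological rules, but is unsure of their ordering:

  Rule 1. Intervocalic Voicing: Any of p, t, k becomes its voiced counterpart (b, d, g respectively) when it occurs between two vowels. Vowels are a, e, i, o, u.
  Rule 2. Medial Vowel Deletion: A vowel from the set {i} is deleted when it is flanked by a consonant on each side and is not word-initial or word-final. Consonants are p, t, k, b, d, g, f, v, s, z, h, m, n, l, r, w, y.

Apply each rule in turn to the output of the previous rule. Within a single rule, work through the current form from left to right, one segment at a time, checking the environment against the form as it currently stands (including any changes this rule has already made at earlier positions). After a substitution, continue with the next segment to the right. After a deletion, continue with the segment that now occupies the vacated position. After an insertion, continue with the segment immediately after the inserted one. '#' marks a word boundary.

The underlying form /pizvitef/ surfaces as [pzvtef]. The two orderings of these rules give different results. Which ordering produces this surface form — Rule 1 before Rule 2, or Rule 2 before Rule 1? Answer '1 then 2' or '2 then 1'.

2 then 1

Order 1 then 2:
  1 Intervocalic Voicing: [pizvitef] → [pizvidef]
  2 Medial Vowel Deletion: [pizvidef] → [pzvdef]
  result: [pzvdef]
Order 2 then 1:
  2 Medial Vowel Deletion: [pizvitef] → [pzvtef]
  1 Intervocalic Voicing: no change — [pzvtef]
  result: [pzvtef]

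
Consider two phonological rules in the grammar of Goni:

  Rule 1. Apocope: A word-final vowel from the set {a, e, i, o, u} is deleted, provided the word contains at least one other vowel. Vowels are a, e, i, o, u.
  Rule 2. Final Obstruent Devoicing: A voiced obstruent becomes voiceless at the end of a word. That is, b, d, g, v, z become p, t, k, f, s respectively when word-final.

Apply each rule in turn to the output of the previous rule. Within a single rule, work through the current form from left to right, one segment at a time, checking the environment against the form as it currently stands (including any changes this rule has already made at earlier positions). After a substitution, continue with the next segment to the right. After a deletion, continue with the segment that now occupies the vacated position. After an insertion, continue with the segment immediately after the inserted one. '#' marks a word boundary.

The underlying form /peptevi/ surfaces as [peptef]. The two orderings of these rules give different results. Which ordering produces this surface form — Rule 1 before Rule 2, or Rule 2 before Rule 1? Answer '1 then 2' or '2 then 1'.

Order 1 then 2:
  1 Apocope: [peptevi] → [peptev]
  2 Final Obstruent Devoicing: [peptev] → [peptef]
  result: [peptef]
Order 2 then 1:
  2 Final Obstruent Devoicing: no change — [peptevi]
  1 Apocope: [peptevi] → [peptev]
  result: [peptev]

1 then 2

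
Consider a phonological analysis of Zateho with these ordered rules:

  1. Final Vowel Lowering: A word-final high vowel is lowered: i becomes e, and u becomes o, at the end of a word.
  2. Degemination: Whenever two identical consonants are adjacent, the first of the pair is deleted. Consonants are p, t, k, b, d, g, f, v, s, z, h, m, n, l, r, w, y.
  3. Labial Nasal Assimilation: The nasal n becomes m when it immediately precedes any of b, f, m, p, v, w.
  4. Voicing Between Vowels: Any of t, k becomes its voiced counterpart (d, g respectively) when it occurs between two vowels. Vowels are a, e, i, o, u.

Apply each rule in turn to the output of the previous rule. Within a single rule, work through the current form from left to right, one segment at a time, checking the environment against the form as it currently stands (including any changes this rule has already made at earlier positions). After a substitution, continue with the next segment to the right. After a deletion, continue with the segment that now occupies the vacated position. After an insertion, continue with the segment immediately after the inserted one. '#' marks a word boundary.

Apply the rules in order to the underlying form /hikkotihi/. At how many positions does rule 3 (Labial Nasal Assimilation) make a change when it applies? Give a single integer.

0

1 Final Vowel Lowering: [hikkotihi] → [hikkotihe]
2 Degemination: [hikkotihe] → [hikotihe]
3 Labial Nasal Assimilation: no change — [hikotihe]
4 Voicing Between Vowels: [hikotihe] → [higodihe]
Rule 3 changed 0 position(s).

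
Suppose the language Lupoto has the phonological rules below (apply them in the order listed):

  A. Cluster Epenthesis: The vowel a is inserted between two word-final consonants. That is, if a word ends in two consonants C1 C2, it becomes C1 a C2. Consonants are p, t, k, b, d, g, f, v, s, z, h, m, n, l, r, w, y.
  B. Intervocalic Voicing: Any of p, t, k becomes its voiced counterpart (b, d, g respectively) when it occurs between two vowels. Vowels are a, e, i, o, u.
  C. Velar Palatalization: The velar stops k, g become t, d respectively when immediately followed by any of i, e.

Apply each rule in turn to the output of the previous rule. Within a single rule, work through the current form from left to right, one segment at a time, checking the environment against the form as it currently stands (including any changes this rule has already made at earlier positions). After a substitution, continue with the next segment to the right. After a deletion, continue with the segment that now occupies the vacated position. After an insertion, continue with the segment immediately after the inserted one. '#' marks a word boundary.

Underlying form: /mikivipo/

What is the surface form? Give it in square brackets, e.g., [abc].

A Cluster Epenthesis: no change — [mikivipo]
B Intervocalic Voicing: [mikivipo] → [migivibo]
C Velar Palatalization: [migivibo] → [midivibo]

[midivibo]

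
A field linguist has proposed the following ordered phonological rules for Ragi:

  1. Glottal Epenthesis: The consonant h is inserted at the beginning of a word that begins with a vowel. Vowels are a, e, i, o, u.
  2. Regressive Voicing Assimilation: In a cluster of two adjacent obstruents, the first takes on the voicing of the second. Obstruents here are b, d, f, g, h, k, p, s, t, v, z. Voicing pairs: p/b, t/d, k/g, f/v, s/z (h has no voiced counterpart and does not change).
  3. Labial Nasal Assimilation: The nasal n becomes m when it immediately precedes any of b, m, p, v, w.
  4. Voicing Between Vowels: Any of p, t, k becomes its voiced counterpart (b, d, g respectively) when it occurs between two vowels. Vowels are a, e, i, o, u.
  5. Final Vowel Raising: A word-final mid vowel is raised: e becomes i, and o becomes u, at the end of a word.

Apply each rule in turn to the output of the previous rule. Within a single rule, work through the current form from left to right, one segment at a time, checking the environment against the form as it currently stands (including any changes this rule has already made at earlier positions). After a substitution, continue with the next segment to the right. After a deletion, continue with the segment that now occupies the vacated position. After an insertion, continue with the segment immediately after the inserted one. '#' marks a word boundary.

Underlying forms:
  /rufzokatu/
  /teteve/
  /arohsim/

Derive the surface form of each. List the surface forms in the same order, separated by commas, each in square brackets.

[ruvzogadu], [tedevi], [harohsim]

/rufzokatu/:
  1 Glottal Epenthesis: no change — [rufzokatu]
  2 Regressive Voicing Assimilation: [rufzokatu] → [ruvzokatu]
  3 Labial Nasal Assimilation: no change — [ruvzokatu]
  4 Voicing Between Vowels: [ruvzokatu] → [ruvzogadu]
  5 Final Vowel Raising: no change — [ruvzogadu]
/teteve/:
  1 Glottal Epenthesis: no change — [teteve]
  2 Regressive Voicing Assimilation: no change — [teteve]
  3 Labial Nasal Assimilation: no change — [teteve]
  4 Voicing Between Vowels: [teteve] → [tedeve]
  5 Final Vowel Raising: [tedeve] → [tedevi]
/arohsim/:
  1 Glottal Epenthesis: [arohsim] → [harohsim]
  2 Regressive Voicing Assimilation: no change — [harohsim]
  3 Labial Nasal Assimilation: no change — [harohsim]
  4 Voicing Between Vowels: no change — [harohsim]
  5 Final Vowel Raising: no change — [harohsim]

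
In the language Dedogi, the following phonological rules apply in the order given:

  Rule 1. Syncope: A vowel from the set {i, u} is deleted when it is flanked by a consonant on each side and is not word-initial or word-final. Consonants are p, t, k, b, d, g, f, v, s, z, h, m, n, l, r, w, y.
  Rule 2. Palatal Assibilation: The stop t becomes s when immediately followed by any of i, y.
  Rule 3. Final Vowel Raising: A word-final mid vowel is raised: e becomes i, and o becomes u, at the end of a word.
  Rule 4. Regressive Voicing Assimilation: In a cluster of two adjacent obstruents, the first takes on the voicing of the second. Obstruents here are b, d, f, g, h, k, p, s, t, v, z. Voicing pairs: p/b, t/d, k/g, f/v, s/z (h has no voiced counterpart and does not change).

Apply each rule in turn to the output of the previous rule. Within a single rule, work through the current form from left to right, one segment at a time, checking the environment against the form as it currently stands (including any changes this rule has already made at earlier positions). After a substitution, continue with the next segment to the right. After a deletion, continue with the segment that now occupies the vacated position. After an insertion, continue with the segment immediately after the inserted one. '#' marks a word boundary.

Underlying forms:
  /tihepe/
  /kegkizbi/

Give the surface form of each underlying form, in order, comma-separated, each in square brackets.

/tihepe/:
  Rule 1 Syncope: [tihepe] → [thepe]
  Rule 2 Palatal Assibilation: no change — [thepe]
  Rule 3 Final Vowel Raising: [thepe] → [thepi]
  Rule 4 Regressive Voicing Assimilation: no change — [thepi]
/kegkizbi/:
  Rule 1 Syncope: [kegkizbi] → [kegkzbi]
  Rule 2 Palatal Assibilation: no change — [kegkzbi]
  Rule 3 Final Vowel Raising: no change — [kegkzbi]
  Rule 4 Regressive Voicing Assimilation: [kegkzbi] → [kekgzbi]

[thepi], [kekgzbi]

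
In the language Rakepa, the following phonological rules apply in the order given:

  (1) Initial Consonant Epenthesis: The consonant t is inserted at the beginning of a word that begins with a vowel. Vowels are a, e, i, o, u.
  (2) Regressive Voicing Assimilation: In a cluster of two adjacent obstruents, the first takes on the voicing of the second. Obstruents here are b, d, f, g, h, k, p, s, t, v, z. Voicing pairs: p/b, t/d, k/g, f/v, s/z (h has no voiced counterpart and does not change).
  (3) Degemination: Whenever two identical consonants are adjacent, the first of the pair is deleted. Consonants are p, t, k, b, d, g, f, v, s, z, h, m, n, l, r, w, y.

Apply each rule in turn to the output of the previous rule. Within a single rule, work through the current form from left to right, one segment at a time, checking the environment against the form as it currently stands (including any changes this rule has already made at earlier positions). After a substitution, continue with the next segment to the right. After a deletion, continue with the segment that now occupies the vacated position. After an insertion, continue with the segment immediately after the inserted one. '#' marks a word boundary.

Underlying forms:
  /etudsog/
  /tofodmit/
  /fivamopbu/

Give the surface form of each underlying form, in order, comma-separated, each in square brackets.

/etudsog/:
  (1) Initial Consonant Epenthesis: [etudsog] → [tetudsog]
  (2) Regressive Voicing Assimilation: [tetudsog] → [tetutsog]
  (3) Degemination: no change — [tetutsog]
/tofodmit/:
  (1) Initial Consonant Epenthesis: no change — [tofodmit]
  (2) Regressive Voicing Assimilation: no change — [tofodmit]
  (3) Degemination: no change — [tofodmit]
/fivamopbu/:
  (1) Initial Consonant Epenthesis: no change — [fivamopbu]
  (2) Regressive Voicing Assimilation: [fivamopbu] → [fivamobbu]
  (3) Degemination: [fivamobbu] → [fivamobu]

[tetutsog], [tofodmit], [fivamobu]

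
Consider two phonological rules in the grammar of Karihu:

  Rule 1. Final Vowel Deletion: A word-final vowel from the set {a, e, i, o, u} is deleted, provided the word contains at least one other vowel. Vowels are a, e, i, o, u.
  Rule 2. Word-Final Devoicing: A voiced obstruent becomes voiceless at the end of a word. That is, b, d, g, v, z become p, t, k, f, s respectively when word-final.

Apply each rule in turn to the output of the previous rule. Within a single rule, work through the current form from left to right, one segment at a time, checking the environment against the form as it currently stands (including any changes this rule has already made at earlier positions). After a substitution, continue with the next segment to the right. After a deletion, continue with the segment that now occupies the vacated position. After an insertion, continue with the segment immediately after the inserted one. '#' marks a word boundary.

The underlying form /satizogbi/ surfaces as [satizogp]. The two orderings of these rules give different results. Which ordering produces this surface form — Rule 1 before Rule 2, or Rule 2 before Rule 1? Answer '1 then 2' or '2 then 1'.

1 then 2

Order 1 then 2:
  1 Final Vowel Deletion: [satizogbi] → [satizogb]
  2 Word-Final Devoicing: [satizogb] → [satizogp]
  result: [satizogp]
Order 2 then 1:
  2 Word-Final Devoicing: no change — [satizogbi]
  1 Final Vowel Deletion: [satizogbi] → [satizogb]
  result: [satizogb]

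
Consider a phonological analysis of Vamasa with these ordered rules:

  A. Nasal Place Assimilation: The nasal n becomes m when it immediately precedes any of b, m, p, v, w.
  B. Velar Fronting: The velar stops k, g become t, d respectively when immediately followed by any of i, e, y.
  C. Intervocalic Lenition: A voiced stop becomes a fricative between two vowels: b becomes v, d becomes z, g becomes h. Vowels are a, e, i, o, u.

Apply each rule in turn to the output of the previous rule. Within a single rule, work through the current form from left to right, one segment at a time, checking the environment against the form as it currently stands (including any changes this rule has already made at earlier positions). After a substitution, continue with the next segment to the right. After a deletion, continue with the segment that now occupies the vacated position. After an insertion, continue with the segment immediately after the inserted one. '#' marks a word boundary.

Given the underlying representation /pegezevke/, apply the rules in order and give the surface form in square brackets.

A Nasal Place Assimilation: no change — [pegezevke]
B Velar Fronting: [pegezevke] → [pedezevte]
C Intervocalic Lenition: [pedezevte] → [pezezevte]

[pezezevte]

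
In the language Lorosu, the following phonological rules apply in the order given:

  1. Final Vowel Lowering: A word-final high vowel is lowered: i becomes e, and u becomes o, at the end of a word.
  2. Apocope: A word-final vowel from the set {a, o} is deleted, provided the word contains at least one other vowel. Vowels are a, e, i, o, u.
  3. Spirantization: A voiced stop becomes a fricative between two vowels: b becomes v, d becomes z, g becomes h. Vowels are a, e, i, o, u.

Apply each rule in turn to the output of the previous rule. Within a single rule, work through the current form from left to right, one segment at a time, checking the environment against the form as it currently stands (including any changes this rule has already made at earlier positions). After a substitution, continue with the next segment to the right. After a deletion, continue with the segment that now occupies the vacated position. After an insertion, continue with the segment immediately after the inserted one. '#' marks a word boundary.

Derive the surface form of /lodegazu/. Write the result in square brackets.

[lozehaz]

1 Final Vowel Lowering: [lodegazu] → [lodegazo]
2 Apocope: [lodegazo] → [lodegaz]
3 Spirantization: [lodegaz] → [lozehaz]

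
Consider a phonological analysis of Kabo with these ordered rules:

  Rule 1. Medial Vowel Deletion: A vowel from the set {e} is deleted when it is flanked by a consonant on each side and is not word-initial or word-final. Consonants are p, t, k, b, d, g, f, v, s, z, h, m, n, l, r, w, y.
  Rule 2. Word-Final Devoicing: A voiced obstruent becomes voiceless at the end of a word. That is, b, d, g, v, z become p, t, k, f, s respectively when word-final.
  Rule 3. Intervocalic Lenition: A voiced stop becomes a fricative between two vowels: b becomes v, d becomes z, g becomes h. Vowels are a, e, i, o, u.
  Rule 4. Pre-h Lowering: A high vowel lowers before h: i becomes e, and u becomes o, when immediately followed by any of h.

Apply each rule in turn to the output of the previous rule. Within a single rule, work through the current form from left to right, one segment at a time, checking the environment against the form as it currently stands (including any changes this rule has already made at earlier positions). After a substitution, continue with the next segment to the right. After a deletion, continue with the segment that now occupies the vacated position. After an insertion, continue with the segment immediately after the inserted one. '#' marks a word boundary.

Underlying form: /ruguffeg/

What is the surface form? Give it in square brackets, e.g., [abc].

[rohuffk]

Rule 1 Medial Vowel Deletion: [ruguffeg] → [ruguffg]
Rule 2 Word-Final Devoicing: [ruguffg] → [ruguffk]
Rule 3 Intervocalic Lenition: [ruguffk] → [ruhuffk]
Rule 4 Pre-h Lowering: [ruhuffk] → [rohuffk]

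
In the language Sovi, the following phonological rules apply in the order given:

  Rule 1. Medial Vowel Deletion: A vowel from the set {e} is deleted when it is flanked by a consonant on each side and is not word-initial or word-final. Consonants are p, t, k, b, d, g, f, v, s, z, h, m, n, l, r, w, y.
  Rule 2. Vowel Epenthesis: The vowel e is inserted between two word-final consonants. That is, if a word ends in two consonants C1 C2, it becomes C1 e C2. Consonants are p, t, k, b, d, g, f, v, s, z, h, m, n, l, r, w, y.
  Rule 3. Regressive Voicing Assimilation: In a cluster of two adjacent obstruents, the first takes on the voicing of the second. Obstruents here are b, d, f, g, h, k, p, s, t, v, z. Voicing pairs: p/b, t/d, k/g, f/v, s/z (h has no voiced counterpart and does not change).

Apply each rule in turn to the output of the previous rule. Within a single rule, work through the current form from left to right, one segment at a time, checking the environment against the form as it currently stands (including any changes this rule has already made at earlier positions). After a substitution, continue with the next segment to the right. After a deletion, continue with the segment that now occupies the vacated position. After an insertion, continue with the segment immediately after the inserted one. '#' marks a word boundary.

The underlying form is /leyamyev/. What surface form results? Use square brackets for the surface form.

[lyamyev]

Rule 1 Medial Vowel Deletion: [leyamyev] → [lyamyv]
Rule 2 Vowel Epenthesis: [lyamyv] → [lyamyev]
Rule 3 Regressive Voicing Assimilation: no change — [lyamyev]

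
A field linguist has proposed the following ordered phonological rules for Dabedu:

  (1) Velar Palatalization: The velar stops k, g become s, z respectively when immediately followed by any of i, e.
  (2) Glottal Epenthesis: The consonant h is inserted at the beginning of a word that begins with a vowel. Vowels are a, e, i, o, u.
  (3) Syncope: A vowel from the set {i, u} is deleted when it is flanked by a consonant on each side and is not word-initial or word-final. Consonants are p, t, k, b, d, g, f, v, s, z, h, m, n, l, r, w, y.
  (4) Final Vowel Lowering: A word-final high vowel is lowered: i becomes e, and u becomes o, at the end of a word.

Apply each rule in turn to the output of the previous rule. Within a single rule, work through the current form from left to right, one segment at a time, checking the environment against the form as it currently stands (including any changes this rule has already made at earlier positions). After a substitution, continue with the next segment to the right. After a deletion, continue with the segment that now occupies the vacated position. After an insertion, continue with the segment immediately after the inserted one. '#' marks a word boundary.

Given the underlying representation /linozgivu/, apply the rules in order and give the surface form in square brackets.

[lnozzvo]

(1) Velar Palatalization: [linozgivu] → [linozzivu]
(2) Glottal Epenthesis: no change — [linozzivu]
(3) Syncope: [linozzivu] → [lnozzvu]
(4) Final Vowel Lowering: [lnozzvu] → [lnozzvo]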